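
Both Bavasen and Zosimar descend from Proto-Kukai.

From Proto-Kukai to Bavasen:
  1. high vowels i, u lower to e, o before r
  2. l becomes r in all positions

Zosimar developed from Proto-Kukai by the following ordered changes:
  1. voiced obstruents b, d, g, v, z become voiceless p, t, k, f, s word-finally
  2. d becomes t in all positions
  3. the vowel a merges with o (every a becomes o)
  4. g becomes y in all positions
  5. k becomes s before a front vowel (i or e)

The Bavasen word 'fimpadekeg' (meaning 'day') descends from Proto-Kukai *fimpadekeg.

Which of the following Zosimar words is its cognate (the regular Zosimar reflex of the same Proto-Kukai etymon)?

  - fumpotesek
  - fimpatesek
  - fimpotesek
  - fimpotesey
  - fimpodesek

Zosimar: *fimpadekeg
  fimpadekeg → fimpadekek   [final devoicing]
  fimpadekek → fimpatekek   [unconditioned shift]
  fimpatekek → fimpotekek   [vowel merger]
  fimpotekek (rule 4 does not apply)
  fimpotekek → fimpotesek   [palatalisation]
  giving Zosimar fimpotesek.
Among the options, 'fimpotesek' alone shows every Zosimar change applied in order.

fimpotesek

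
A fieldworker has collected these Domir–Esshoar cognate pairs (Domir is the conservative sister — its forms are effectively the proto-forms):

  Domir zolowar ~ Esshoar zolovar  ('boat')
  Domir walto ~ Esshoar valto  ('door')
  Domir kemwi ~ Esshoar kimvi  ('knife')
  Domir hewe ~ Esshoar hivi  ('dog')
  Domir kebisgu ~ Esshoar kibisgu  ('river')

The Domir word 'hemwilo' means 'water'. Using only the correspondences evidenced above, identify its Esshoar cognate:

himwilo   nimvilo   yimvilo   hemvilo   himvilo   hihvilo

kemwi ~ kimvi — Domir e corresponds to Esshoar i after a consonant, before a nasal.
kemwi ~ kimvi — Domir w corresponds to Esshoar v after a consonant, before a front vowel.
Applying these to Domir 'hemwilo':
  hemwilo → himwilo   (e→i after a consonant, before a nasal)
  himwilo → himvilo   (w→v after a consonant, before a front vowel)
So the Esshoar cognate is 'himvilo'.

himvilo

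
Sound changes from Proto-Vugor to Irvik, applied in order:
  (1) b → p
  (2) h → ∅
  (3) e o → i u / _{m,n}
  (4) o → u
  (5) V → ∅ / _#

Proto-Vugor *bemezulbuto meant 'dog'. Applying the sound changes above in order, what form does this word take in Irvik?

Irvik: *bemezulbuto > pemezulputo > pimezulputo > pimezulputu > pimezulput  (by unconditioned shift, pre-nasal raising, vowel merger, apocope)

pimezulput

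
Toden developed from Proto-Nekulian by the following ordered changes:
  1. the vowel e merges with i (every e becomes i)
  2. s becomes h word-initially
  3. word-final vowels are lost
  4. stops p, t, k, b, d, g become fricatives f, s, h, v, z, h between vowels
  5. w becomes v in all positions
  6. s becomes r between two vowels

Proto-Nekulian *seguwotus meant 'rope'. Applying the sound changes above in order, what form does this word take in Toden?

Toden: *seguwotus
  seguwotus → siguwotus   [vowel merger]
  siguwotus → higuwotus   [debuccalisation]
  higuwotus (rule 3 does not apply)
  higuwotus → hihuwosus   [intervocalic lenition]
  hihuwosus → hihuvosus   [unconditioned shift]
  hihuvosus → hihuvorus   [rhotacism]
  giving Toden hihuvorus.

hihuvorus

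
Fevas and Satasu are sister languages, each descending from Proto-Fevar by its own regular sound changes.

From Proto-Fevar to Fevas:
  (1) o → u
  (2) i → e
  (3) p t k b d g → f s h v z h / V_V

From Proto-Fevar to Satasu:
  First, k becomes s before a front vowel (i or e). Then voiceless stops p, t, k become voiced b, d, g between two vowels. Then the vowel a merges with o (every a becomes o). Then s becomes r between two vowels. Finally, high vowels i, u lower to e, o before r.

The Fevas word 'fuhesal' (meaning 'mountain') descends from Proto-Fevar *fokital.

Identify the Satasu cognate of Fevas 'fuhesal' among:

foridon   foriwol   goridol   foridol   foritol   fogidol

Satasu: start from *fokital.
  rule 1 (palatalisation): fokital → fosital
  rule 2 (intervocalic voicing): fosital → fosidal
  rule 3 (vowel merger): fosidal → fosidol
  rule 4 (rhotacism): fosidol → foridol
  rule 5: no change — foridol
  ⇒ Satasu foridol
Only 'foridol' matches the regular Satasu development of *fokital.

foridol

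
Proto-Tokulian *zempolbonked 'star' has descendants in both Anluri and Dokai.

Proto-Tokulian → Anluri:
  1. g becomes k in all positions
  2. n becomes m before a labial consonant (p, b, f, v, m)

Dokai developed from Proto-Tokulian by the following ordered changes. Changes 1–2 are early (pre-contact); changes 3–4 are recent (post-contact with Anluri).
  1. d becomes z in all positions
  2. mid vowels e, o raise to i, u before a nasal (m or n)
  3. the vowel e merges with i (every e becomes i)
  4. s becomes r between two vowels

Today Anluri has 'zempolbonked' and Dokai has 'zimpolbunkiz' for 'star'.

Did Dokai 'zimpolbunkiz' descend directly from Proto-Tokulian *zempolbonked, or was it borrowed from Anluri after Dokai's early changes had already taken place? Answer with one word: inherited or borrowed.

If inherited, *zempolbonked would pass through all of Dokai's changes:
Dokai: *zempolbonked
  zempolbonked → zempolbonkez   [unconditioned shift]
  zempolbonkez → zimpolbunkez   [pre-nasal raising]
  zimpolbunkez → zimpolbunkiz   [vowel merger]
  zimpolbunkiz (rule 4 does not apply)
  giving Dokai zimpolbunkiz.
If borrowed from Anluri 'zempolbonked' after the early changes, it would undergo only the recent ones:
  rule 3 (vowel merger): zempolbonked → zimpolbonkid
  rule 4 (rhotacism): no change (zimpolbonkid)
  ⇒ as a loan: zimpolbonkid
Dokai 'zimpolbunkiz' matches the inherited outcome exactly, so it is an inherited cognate, not a loan.

inherited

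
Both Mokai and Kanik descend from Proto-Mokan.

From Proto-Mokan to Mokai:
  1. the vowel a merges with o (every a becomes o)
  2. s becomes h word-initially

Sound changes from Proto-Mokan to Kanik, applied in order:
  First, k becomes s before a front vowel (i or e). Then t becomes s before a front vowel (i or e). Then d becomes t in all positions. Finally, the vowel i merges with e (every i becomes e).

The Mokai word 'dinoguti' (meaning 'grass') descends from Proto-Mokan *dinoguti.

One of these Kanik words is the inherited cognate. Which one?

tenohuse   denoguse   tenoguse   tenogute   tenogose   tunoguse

Kanik: start from *dinoguti.
  rule 1: no change — dinoguti
  rule 2 (palatalisation): dinoguti → dinogusi
  rule 3 (unconditioned shift): dinogusi → tinogusi
  rule 4 (vowel merger): tinogusi → tenoguse
  ⇒ Kanik tenoguse
The other candidates each miss or misapply at least one Kanik change.

tenoguse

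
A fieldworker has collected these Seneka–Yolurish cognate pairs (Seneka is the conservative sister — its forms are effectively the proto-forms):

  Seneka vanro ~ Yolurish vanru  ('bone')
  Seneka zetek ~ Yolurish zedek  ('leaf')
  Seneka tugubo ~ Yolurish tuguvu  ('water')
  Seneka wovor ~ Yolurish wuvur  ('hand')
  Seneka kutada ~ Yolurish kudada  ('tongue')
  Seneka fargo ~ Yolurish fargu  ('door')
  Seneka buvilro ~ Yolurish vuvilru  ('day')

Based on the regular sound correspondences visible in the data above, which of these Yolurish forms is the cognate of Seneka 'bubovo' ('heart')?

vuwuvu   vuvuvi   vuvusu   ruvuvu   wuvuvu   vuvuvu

buvilro ~ vuvilru — Seneka b corresponds to Yolurish v word-initially before a back vowel.
tugubo ~ tuguvu — Seneka b corresponds to Yolurish v between vowels (before a back vowel).
wovor ~ wuvur — Seneka o corresponds to Yolurish u after a consonant, before a labial obstruent.
vanro ~ vanru, tugubo ~ tuguvu — Seneka o corresponds to Yolurish u word-finally.
Applying these to Seneka 'bubovo':
  bubovo → vubovo   (b→v word-initially before a back vowel)
  vubovo → vuvovo   (b→v between vowels (before a back vowel))
  vuvovo → vuvuvo   (o→u after a consonant, before a labial obstruent)
  vuvuvo → vuvuvu   (o→u word-finally)
So the Yolurish cognate is 'vuvuvu'.

vuvuvu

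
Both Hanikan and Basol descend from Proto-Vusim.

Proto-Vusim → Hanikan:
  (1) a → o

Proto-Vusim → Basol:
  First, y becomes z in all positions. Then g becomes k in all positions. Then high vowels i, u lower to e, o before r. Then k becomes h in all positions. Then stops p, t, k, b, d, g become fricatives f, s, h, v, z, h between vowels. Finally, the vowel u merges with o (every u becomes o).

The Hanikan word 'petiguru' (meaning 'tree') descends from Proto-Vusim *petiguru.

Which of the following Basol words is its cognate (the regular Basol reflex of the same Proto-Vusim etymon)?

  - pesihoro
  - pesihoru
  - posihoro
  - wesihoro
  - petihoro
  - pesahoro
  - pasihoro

Basol: start from *petiguru.
  rule 1: no change — petiguru
  rule 2 (unconditioned shift): petiguru → petikuru
  rule 3 (pre-rhotic lowering): petikuru → petikoru
  rule 4 (unconditioned shift): petikoru → petihoru
  rule 5 (intervocalic lenition): petihoru → pesihoru
  rule 6 (vowel merger): pesihoru → pesihoro
  ⇒ Basol pesihoro
The other candidates each miss or misapply at least one Basol change.

pesihoro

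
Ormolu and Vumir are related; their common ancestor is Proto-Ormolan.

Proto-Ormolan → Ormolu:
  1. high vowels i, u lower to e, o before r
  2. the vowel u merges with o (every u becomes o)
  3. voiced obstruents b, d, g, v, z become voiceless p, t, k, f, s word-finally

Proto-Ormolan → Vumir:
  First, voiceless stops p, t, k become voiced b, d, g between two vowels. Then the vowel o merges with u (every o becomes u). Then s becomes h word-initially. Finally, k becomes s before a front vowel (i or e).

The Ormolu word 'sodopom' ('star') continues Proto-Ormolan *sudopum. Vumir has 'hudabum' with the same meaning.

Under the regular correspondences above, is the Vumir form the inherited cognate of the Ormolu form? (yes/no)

no

Derive the expected Vumir reflex of *sudopum:
Vumir: *sudopum > sudobum > sudubum > hudubum  (by intervocalic voicing, vowel merger, debuccalisation)
The regular Vumir reflex would be 'hudubum', but the attested form is 'hudabum'. The correspondence is irregular, so they are not cognates (the Vumir form has a different source).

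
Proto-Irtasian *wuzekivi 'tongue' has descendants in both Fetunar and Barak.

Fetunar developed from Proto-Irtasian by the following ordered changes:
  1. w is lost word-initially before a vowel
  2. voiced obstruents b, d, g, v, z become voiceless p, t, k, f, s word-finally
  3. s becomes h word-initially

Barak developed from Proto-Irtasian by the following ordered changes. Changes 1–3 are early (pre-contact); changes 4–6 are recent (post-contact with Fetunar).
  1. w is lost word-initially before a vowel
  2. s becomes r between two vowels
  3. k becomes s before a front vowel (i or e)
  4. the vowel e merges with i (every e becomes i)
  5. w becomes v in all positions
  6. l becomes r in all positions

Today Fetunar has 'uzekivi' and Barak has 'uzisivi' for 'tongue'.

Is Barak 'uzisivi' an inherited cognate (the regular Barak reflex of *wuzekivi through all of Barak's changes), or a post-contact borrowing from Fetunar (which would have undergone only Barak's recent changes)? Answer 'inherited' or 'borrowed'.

inherited

If inherited, *wuzekivi would pass through all of Barak's changes:
Barak: *wuzekivi
  wuzekivi → uzekivi   [glide loss]
  uzekivi (rule 2 does not apply)
  uzekivi → uzesivi   [palatalisation]
  uzesivi → uzisivi   [vowel merger]
  uzisivi (rule 5 does not apply)
  uzisivi (rule 6 does not apply)
  giving Barak uzisivi.
If borrowed from Fetunar 'uzekivi' after the early changes, it would undergo only the recent ones:
  rule 4 (vowel merger): uzekivi → uzikivi
  rule 5 (unconditioned shift): no change (uzikivi)
  rule 6 (unconditioned shift): no change (uzikivi)
  ⇒ as a loan: uzikivi
Barak 'uzisivi' matches the inherited outcome exactly, so it is an inherited cognate, not a loan.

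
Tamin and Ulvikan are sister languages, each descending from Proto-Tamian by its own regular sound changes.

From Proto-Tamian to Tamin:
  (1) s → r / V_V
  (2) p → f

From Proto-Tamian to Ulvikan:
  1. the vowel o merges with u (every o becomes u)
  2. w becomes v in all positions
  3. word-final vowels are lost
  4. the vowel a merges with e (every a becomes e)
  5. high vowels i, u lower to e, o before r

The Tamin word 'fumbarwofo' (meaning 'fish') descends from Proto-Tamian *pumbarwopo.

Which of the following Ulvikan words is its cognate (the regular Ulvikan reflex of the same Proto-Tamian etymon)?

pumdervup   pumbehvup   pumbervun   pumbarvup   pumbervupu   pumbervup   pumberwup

pumbervup

Ulvikan: start from *pumbarwopo.
  rule 1 (vowel merger): pumbarwopo → pumbarwupu
  rule 2 (unconditioned shift): pumbarwupu → pumbarvupu
  rule 3 (apocope): pumbarvupu → pumbarvup
  rule 4 (vowel merger): pumbarvup → pumbervup
  rule 5: no change — pumbervup
  ⇒ Ulvikan pumbervup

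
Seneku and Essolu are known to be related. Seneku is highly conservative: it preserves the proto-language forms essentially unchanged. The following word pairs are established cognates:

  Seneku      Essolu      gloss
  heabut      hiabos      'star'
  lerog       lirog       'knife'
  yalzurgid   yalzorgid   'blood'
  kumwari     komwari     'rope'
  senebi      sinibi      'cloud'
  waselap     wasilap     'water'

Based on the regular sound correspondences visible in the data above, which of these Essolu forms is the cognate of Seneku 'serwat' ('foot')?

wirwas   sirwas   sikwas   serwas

sirwas

lerog ~ lirog — Seneku e corresponds to Essolu i after a consonant, before r.
heabut ~ hiabos — Seneku t corresponds to Essolu s word-finally.
Applying these to Seneku 'serwat':
  serwat → sirwat   (e→i after a consonant, before r)
  sirwat → sirwas   (t→s word-finally)
So the Essolu cognate is 'sirwas'.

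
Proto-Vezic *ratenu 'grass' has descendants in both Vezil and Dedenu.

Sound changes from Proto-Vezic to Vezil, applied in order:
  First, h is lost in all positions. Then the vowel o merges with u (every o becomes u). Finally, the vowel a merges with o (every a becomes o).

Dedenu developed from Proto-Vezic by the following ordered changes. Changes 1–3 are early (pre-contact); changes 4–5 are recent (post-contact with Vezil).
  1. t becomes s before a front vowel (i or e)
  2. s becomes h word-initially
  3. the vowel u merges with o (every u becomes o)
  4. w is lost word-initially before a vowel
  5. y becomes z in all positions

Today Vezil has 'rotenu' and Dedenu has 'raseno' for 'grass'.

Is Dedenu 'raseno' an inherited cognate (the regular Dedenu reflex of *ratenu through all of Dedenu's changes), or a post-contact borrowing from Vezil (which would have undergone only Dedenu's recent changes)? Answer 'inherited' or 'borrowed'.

inherited

If inherited, *ratenu would pass through all of Dedenu's changes:
Dedenu: *ratenu
  ratenu → rasenu   [palatalisation]
  rasenu (rule 2 does not apply)
  rasenu → raseno   [vowel merger]
  raseno (rule 4 does not apply)
  raseno (rule 5 does not apply)
  giving Dedenu raseno.
If borrowed from Vezil 'rotenu' after the early changes, it would undergo only the recent ones:
  rule 4 (glide loss): no change (rotenu)
  rule 5 (unconditioned shift): no change (rotenu)
  ⇒ as a loan: rotenu
Dedenu 'raseno' matches the inherited outcome exactly, so it is an inherited cognate, not a loan.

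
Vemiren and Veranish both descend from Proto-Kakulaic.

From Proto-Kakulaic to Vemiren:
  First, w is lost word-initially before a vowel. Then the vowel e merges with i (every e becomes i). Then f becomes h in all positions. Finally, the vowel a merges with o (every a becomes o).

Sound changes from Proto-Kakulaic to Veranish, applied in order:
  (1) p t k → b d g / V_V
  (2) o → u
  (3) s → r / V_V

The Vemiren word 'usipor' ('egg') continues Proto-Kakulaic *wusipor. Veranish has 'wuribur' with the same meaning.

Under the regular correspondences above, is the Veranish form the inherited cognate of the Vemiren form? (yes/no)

Derive the expected Veranish reflex of *wusipor:
Veranish: *wusipor > wusibor > wusibur > wuribur  (by intervocalic voicing, vowel merger, rhotacism)
Veranish 'wuribur' matches the regular reflex exactly, so the pair is cognate.

yes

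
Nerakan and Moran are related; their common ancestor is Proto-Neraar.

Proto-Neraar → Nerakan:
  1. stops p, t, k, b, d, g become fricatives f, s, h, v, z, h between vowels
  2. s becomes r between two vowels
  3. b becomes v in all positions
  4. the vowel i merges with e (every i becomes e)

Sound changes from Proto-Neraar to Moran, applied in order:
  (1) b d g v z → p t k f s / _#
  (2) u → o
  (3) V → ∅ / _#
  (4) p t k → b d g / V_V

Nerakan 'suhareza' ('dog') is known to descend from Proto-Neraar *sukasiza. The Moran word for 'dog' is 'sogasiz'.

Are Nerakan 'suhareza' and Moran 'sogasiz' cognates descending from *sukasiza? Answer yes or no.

yes

Derive the expected Moran reflex of *sukasiza:
Moran: *sukasiza > sokasiza > sokasiz > sogasiz  (by vowel merger, apocope, intervocalic voicing)
Moran 'sogasiz' matches the regular reflex exactly, so the pair is cognate.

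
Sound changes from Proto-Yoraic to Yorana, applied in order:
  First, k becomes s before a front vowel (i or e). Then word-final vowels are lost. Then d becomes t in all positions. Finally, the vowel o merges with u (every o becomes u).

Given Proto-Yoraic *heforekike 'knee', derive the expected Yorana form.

hefuresis

Yorana: start from *heforekike.
  rule 1 (palatalisation): heforekike → heforesise
  rule 2 (apocope): heforesise → heforesis
  rule 3: no change — heforesis
  rule 4 (vowel merger): heforesis → hefuresis
  ⇒ Yorana hefuresis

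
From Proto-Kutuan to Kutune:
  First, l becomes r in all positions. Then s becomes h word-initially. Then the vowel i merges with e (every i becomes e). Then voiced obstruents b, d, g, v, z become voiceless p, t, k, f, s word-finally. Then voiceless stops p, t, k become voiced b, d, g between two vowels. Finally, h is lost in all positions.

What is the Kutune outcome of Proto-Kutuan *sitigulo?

Kutune: start from *sitigulo.
  rule 1 (unconditioned shift): sitigulo → sitiguro
  rule 2 (debuccalisation): sitiguro → hitiguro
  rule 3 (vowel merger): hitiguro → heteguro
  rule 4: no change — heteguro
  rule 5 (intervocalic voicing): heteguro → hedeguro
  rule 6 (h-loss): hedeguro → edeguro
  ⇒ Kutune edeguro

edeguro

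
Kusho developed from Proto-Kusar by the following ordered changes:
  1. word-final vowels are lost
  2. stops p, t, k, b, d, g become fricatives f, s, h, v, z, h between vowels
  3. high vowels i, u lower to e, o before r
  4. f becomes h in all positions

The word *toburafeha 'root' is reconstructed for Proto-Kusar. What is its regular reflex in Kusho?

Kusho: *toburafeha > toburafeh > tovurafeh > tovorafeh > tovoraheh  (by apocope, intervocalic lenition, pre-rhotic lowering, unconditioned shift)

tovoraheh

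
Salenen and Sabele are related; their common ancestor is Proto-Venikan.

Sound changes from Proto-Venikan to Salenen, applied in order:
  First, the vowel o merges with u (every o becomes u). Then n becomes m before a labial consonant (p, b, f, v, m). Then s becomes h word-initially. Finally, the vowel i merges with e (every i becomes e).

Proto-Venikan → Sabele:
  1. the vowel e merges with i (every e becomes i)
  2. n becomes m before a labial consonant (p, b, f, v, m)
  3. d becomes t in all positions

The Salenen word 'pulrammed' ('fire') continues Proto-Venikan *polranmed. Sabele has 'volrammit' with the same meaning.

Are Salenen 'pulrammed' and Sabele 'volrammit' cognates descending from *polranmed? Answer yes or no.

no

Derive the expected Sabele reflex of *polranmed:
Sabele: start from *polranmed.
  rule 1 (vowel merger): polranmed → polranmid
  rule 2 (nasal place assimilation): polranmid → polrammid
  rule 3 (unconditioned shift): polrammid → polrammit
  ⇒ Sabele polrammit
The regular Sabele reflex would be 'polrammit', but the attested form is 'volrammit'. The correspondence is irregular, so they are not cognates (the Sabele form has a different source).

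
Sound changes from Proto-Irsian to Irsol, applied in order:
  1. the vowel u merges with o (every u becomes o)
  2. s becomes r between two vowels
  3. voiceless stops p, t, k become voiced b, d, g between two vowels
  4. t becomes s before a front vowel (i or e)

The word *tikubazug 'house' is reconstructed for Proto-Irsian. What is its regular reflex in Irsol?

Irsol: start from *tikubazug.
  rule 1 (vowel merger): tikubazug → tikobazog
  rule 2: no change — tikobazog
  rule 3 (intervocalic voicing): tikobazog → tigobazog
  rule 4 (palatalisation): tigobazog → sigobazog
  ⇒ Irsol sigobazog

sigobazog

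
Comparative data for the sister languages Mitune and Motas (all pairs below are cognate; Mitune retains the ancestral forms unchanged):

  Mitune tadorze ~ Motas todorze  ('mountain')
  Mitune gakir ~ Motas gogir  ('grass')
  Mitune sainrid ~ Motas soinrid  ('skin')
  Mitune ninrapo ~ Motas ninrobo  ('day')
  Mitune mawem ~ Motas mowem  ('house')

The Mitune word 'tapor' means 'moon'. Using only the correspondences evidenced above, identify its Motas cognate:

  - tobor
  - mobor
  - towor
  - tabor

tobor

ninrapo ~ ninrobo — Mitune a corresponds to Motas o after a consonant, before a labial obstruent.
ninrapo ~ ninrobo — Mitune p corresponds to Motas b between vowels (before a back vowel).
Applying these to Mitune 'tapor':
  tapor → topor   (a→o after a consonant, before a labial obstruent)
  topor → tobor   (p→b between vowels (before a back vowel))
So the Motas cognate is 'tobor'.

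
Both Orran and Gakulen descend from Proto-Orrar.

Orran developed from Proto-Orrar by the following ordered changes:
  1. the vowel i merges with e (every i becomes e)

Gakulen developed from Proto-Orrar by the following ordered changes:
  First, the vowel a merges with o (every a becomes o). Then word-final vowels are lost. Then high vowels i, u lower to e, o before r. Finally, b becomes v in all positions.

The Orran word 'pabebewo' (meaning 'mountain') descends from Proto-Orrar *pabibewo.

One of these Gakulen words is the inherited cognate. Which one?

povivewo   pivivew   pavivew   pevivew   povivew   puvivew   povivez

povivew

Gakulen: start from *pabibewo.
  rule 1 (vowel merger): pabibewo → pobibewo
  rule 2 (apocope): pobibewo → pobibew
  rule 3: no change — pobibew
  rule 4 (unconditioned shift): pobibew → povivew
  ⇒ Gakulen povivew
The other candidates each miss or misapply at least one Gakulen change.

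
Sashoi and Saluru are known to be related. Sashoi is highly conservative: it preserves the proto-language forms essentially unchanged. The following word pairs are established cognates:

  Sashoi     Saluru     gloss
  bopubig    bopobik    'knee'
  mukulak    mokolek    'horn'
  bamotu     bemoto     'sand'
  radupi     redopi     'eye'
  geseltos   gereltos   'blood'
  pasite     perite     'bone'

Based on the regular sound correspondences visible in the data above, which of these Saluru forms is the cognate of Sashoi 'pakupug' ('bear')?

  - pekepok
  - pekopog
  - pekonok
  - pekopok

mukulak ~ mokolek, radupi ~ redopi — Sashoi a corresponds to Saluru e after a consonant, before a consonant other than r, m, n, p, b, f, v.
radupi ~ redopi — Sashoi u corresponds to Saluru o after a consonant, before a labial obstruent.
mukulak ~ mokolek — Sashoi u corresponds to Saluru o after a consonant, before a consonant other than r, m, n, p, b, f, v.
bopubig ~ bopobik — Sashoi g corresponds to Saluru k word-finally.
Applying these to Sashoi 'pakupug':
  pakupug → pekupug   (a→e after a consonant, before a consonant other than r, m, n, p, b, f, v)
  pekupug → pekopug   (u→o after a consonant, before a labial obstruent)
  pekopug → pekopog   (u→o after a consonant, before a consonant other than r, m, n, p, b, f, v)
  pekopog → pekopok   (g→k word-finally)
So the Saluru cognate is 'pekopok'.

pekopok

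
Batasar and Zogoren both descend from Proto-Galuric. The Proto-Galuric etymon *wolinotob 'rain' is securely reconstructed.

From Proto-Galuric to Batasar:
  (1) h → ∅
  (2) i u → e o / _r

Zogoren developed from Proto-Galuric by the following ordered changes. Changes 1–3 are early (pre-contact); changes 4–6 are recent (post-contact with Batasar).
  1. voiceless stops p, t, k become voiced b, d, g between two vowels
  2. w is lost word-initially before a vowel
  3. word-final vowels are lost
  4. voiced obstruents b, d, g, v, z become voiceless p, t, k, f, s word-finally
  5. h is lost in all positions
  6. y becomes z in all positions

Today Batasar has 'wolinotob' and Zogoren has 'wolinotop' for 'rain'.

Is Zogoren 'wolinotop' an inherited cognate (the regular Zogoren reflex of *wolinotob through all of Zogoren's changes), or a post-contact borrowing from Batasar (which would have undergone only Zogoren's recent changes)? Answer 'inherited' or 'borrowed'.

If inherited, *wolinotob would pass through all of Zogoren's changes:
Zogoren: *wolinotob
  wolinotob → wolinodob   [intervocalic voicing]
  wolinodob → olinodob   [glide loss]
  olinodob (rule 3 does not apply)
  olinodob → olinodop   [final devoicing]
  olinodop (rule 5 does not apply)
  olinodop (rule 6 does not apply)
  giving Zogoren olinodop.
If borrowed from Batasar 'wolinotob' after the early changes, it would undergo only the recent ones:
  rule 4 (final devoicing): wolinotob → wolinotop
  rule 5 (h-loss): no change (wolinotop)
  rule 6 (unconditioned shift): no change (wolinotop)
  ⇒ as a loan: wolinotop
Zogoren 'wolinotop' matches the loan outcome 'wolinotop', not the inherited 'olinodop' — it skipped the early Zogoren changes, so it was borrowed from Batasar.

borrowed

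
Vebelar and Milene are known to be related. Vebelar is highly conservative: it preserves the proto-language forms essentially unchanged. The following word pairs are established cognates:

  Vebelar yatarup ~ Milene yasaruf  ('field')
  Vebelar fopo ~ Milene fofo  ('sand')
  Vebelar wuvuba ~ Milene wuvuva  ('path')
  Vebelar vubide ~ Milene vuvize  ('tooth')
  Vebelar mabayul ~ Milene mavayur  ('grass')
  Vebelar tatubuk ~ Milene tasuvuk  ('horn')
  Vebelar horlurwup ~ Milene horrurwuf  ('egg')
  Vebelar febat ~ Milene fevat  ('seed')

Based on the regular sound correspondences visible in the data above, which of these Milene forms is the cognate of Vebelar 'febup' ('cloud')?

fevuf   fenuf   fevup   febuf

tatubuk ~ tasuvuk — Vebelar b corresponds to Milene v between vowels (before a back vowel).
yatarup ~ yasaruf, horlurwup ~ horrurwuf — Vebelar p corresponds to Milene f word-finally.
Applying these to Vebelar 'febup':
  febup → fevup   (b→v between vowels (before a back vowel))
  fevup → fevuf   (p→f word-finally)
So the Milene cognate is 'fevuf'.

fevuf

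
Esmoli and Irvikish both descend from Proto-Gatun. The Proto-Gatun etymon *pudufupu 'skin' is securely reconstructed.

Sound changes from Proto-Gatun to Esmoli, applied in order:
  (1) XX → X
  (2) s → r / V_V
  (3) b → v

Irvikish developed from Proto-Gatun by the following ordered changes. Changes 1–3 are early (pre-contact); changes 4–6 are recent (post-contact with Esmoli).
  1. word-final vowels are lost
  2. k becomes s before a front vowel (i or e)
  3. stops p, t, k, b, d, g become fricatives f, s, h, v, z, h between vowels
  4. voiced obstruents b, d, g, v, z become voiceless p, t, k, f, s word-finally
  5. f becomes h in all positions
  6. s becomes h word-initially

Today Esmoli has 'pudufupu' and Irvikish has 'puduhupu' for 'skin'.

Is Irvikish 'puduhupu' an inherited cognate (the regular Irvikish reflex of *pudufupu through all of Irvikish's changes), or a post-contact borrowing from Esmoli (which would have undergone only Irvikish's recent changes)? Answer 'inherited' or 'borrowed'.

If inherited, *pudufupu would pass through all of Irvikish's changes:
Irvikish: *pudufupu > pudufup > puzufup > puzuhup  (by apocope, intervocalic lenition, unconditioned shift)
If borrowed from Esmoli 'pudufupu' after the early changes, it would undergo only the recent ones:
  rule 4 (final devoicing): no change (pudufupu)
  rule 5 (unconditioned shift): pudufupu → puduhupu
  rule 6 (debuccalisation): no change (puduhupu)
  ⇒ as a loan: puduhupu
Irvikish 'puduhupu' matches the loan outcome 'puduhupu', not the inherited 'puzuhup' — it skipped the early Irvikish changes, so it was borrowed from Esmoli.

borrowed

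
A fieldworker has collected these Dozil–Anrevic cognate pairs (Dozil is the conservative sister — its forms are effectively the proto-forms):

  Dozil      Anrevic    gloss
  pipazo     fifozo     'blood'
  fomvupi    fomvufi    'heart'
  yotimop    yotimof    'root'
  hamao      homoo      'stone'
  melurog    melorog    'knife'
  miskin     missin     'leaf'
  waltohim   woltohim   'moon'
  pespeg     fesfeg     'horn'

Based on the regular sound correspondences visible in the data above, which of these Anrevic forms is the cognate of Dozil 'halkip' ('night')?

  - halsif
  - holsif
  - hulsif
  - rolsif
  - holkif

holsif

pipazo ~ fifozo, waltohim ~ woltohim — Dozil a corresponds to Anrevic o after a consonant, before a consonant other than r, m, n, p, b, f, v.
miskin ~ missin — Dozil k corresponds to Anrevic s after a consonant, before a front vowel.
yotimop ~ yotimof — Dozil p corresponds to Anrevic f word-finally.
Applying these to Dozil 'halkip':
  halkip → holkip   (a→o after a consonant, before a consonant other than r, m, n, p, b, f, v)
  holkip → holsip   (k→s after a consonant, before a front vowel)
  holsip → holsif   (p→f word-finally)
So the Anrevic cognate is 'holsif'.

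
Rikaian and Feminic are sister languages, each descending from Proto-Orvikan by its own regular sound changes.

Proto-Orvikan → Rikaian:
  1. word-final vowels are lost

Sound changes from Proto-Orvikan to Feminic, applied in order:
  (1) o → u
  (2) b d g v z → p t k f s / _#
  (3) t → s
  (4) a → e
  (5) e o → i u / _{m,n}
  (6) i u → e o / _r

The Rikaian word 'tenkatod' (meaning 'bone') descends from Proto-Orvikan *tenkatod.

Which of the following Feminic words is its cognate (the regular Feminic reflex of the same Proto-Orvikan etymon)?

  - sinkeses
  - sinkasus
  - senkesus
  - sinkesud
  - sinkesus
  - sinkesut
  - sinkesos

sinkesus

Feminic: start from *tenkatod.
  rule 1 (vowel merger): tenkatod → tenkatud
  rule 2 (final devoicing): tenkatud → tenkatut
  rule 3 (unconditioned shift): tenkatut → senkasus
  rule 4 (vowel merger): senkasus → senkesus
  rule 5 (pre-nasal raising): senkesus → sinkesus
  rule 6: no change — sinkesus
  ⇒ Feminic sinkesus
The other candidates each miss or misapply at least one Feminic change.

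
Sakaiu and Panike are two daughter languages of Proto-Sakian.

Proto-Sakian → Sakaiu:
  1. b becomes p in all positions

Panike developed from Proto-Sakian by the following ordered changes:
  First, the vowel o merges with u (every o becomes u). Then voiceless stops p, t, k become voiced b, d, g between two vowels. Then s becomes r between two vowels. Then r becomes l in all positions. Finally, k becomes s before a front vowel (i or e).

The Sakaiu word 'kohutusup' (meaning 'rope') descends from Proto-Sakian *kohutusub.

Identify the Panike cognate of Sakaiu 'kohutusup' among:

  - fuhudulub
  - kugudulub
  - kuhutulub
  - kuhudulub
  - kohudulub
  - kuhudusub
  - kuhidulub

Panike: *kohutusub > kuhutusub > kuhudusub > kuhudurub > kuhudulub  (by vowel merger, intervocalic voicing, rhotacism, unconditioned shift)

kuhudulub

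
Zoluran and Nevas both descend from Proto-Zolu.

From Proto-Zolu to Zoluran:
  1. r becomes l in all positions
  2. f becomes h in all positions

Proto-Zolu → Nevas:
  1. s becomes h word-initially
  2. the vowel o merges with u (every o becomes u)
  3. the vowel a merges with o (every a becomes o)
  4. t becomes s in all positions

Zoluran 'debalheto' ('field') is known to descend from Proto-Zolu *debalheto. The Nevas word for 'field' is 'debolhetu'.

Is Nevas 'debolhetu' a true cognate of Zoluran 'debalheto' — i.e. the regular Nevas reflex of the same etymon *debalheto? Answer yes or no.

Derive the expected Nevas reflex of *debalheto:
Nevas: *debalheto > debalhetu > debolhetu > debolhesu  (by vowel merger, vowel merger, unconditioned shift)
The regular Nevas reflex would be 'debolhesu', but the attested form is 'debolhetu'. The correspondence is irregular, so they are not cognates (the Nevas form has a different source).

no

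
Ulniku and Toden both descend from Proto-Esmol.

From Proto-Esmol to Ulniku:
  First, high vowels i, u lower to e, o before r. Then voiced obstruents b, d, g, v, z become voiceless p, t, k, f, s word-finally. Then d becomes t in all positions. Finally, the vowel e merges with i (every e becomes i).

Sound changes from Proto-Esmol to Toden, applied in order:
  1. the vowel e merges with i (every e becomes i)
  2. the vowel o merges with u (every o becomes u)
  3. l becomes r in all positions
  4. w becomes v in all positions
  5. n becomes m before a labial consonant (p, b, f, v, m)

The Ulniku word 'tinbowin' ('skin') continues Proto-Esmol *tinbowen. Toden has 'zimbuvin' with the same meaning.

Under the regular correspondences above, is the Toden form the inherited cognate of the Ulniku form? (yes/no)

no

Derive the expected Toden reflex of *tinbowen:
Toden: *tinbowen > tinbowin > tinbuwin > tinbuvin > timbuvin  (by vowel merger, vowel merger, unconditioned shift, nasal place assimilation)
The regular Toden reflex would be 'timbuvin', but the attested form is 'zimbuvin'. The correspondence is irregular, so they are not cognates (the Toden form has a different source).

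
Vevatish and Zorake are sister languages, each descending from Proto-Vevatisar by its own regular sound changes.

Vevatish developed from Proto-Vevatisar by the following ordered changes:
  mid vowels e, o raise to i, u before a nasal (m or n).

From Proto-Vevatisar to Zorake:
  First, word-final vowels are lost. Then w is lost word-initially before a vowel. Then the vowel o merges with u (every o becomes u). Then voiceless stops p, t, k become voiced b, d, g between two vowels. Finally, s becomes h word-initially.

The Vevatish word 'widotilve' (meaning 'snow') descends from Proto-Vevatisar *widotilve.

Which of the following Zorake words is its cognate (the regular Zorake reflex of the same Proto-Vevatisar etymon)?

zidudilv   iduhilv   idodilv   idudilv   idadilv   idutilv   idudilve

Zorake: *widotilve > widotilv > idotilv > idutilv > idudilv  (by apocope, glide loss, vowel merger, intervocalic voicing)
The other candidates each miss or misapply at least one Zorake change.

idudilv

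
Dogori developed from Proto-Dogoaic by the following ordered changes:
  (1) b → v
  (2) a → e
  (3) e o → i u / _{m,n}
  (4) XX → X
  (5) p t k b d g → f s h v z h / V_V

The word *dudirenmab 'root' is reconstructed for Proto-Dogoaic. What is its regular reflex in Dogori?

duzirinmev

Dogori: start from *dudirenmab.
  rule 1 (unconditioned shift): dudirenmab → dudirenmav
  rule 2 (vowel merger): dudirenmav → dudirenmev
  rule 3 (pre-nasal raising): dudirenmev → dudirinmev
  rule 4: no change — dudirinmev
  rule 5 (intervocalic lenition): dudirinmev → duzirinmev
  ⇒ Dogori duzirinmev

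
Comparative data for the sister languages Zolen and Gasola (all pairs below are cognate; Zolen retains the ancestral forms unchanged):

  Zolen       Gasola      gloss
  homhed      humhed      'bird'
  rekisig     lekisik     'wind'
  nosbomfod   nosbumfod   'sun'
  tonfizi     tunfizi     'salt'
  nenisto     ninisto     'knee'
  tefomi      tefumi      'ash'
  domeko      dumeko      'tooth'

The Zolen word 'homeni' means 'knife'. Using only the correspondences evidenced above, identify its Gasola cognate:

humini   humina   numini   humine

humini

homhed ~ humhed, nosbomfod ~ nosbumfod — Zolen o corresponds to Gasola u after a consonant, before a nasal.
nenisto ~ ninisto — Zolen e corresponds to Gasola i after a consonant, before a nasal.
Applying these to Zolen 'homeni':
  homeni → humeni   (o→u after a consonant, before a nasal)
  humeni → humini   (e→i after a consonant, before a nasal)
So the Gasola cognate is 'humini'.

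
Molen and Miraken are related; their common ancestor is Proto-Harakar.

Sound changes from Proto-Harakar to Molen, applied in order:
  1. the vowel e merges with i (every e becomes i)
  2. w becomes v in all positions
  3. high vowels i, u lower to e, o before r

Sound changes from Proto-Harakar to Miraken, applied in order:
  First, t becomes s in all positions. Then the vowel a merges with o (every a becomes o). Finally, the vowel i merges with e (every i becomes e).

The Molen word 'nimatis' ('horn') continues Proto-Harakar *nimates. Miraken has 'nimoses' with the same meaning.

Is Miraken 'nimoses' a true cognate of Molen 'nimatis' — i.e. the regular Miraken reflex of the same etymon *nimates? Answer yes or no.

Derive the expected Miraken reflex of *nimates:
Miraken: start from *nimates.
  rule 1 (unconditioned shift): nimates → nimases
  rule 2 (vowel merger): nimases → nimoses
  rule 3 (vowel merger): nimoses → nemoses
  ⇒ Miraken nemoses
The regular Miraken reflex would be 'nemoses', but the attested form is 'nimoses'. The correspondence is irregular, so they are not cognates (the Miraken form has a different source).

no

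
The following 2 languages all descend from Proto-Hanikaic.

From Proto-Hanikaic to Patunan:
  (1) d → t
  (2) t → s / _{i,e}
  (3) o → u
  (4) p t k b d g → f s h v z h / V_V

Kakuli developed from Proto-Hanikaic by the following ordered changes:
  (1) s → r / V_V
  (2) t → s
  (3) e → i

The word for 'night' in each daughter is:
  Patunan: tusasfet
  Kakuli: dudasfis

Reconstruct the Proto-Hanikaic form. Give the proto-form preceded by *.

Position 1: Patunan has t, Kakuli has d. Kakuli preserves d here (none of its changes turn any other segment into d), so the proto-segment is *d.
Position 8: Patunan has t, Kakuli has s. Taking the neighbouring segments as reconstructed: Patunan t could go back to *t or *d; Kakuli s could go back to *t or *s — the one source consistent with every daughter is *t.
Position 7: Patunan has e, Kakuli has i. Patunan preserves e here (none of its changes turn any other segment into e), so the proto-segment is *e.
Verify the candidate proto-form against each daughter:
Patunan: *dudasfet
  dudasfet → tutasfet   [unconditioned shift]
  tutasfet (rule 2 does not apply)
  tutasfet (rule 3 does not apply)
  tutasfet → tusasfet   [intervocalic lenition]
  giving Patunan tusasfet.
Kakuli: *dudasfet > dudasfes > dudasfis  (by unconditioned shift, vowel merger)
No other proto-form is consistent with every reflex, so the reconstruction is *dudasfet.

*dudasfet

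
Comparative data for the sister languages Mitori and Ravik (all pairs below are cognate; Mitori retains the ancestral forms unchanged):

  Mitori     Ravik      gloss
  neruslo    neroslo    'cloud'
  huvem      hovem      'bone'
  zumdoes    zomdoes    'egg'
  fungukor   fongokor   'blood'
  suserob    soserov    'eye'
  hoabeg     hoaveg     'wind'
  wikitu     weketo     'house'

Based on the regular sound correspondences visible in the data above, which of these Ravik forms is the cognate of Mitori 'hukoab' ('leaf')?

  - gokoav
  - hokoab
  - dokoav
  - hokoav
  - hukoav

neruslo ~ neroslo, fungukor ~ fongokor — Mitori u corresponds to Ravik o after a consonant, before a consonant other than r, m, n, p, b, f, v.
suserob ~ soserov — Mitori b corresponds to Ravik v word-finally.
Applying these to Mitori 'hukoab':
  hukoab → hokoab   (u→o after a consonant, before a consonant other than r, m, n, p, b, f, v)
  hokoab → hokoav   (b→v word-finally)
So the Ravik cognate is 'hokoav'.

hokoav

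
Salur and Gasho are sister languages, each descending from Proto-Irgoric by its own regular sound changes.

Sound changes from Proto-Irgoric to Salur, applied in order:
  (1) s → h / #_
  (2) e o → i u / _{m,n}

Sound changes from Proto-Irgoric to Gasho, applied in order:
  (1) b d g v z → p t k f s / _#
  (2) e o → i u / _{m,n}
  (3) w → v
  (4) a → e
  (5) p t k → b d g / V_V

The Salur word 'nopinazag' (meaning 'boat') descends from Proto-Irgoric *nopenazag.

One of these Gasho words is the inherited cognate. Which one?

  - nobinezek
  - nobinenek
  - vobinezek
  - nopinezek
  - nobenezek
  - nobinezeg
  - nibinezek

nobinezek

Gasho: *nopenazag > nopenazak > nopinazak > nopinezek > nobinezek  (by final devoicing, pre-nasal raising, vowel merger, intervocalic voicing)
The other candidates each miss or misapply at least one Gasho change.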